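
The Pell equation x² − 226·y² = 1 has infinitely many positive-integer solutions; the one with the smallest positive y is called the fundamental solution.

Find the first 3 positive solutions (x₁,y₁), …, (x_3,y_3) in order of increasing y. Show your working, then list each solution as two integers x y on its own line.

[15; 30] for √226; ℓ=1 ⇒ convergent index 1
i=0: a=15 ⇒ p=15, q=1
i=1: a=30 ⇒ p=451, q=30
(x₁, y₁) = (451, 30);  451² − 226·30² = 1 ✓
n=2: (451,30)∘(451,30) = (451·451+226·30·30, 451·30+30·451) = (406801,27060)
n=3: (406801,27060)∘(451,30) = (451·406801+226·30·27060, 451·27060+30·406801) = (366934051,24408090)

451 30
406801 27060
366934051 24408090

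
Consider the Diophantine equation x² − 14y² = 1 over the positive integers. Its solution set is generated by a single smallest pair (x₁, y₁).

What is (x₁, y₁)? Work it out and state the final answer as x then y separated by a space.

15 4

d=14: √d = [3; 1,2,1,6] (ℓ=4, even), read p_3/q_3
a_0=3:  p_0=3·1+0=3,  q_0=3·0+1=1
…
a_2=2:  p_2=2·4+3=11,  q_2=2·1+1=3
a_3=1:  p_3=1·11+4=15,  q_3=1·3+1=4
→ (15, 4).  Check: 15²=225, 14·4²=224, difference 1.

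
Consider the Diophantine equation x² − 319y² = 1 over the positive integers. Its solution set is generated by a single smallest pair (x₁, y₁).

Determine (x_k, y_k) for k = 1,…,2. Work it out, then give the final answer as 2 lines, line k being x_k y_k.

d=319: √d = [17; 1,6,5,1,4,…,6,1,34] (ℓ=14, even), read p_13/q_13
i=0: a=17 ⇒ p=17, q=1
i=1: a=1 ⇒ p=18, q=1
i=2: a=6 ⇒ p=125, q=7
i=3: a=5 ⇒ p=643, q=36
i=4: a=1 ⇒ p=768, q=43
i=5: a=4 ⇒ p=3715, q=208
i=6: a=3 ⇒ p=11913, q=667
i=7: a=1 ⇒ p=15628, q=875
i=8: a=3 ⇒ p=58797, q=3292
…
i=10: a=1 ⇒ p=309613, q=17335
i=11: a=5 ⇒ p=1798881, q=100718
i=12: a=6 ⇒ p=11102899, q=621643
i=13: a=1 ⇒ p=12901780, q=722361
→ (12901780, 722361).  Check: 12901780²=166455927168400, 319·722361²=166455927168399, difference 1.
n=2: (12901780,722361)∘(12901780,722361) = (12901780·12901780+319·722361·722361, 12901780·722361+722361·12901780) = (332911854336799,18639485405160)

12901780 722361
332911854336799 18639485405160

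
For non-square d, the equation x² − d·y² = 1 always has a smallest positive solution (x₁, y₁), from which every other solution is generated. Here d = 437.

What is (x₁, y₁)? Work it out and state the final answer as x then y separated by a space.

4599 220

√437 = [20; 1,9,2,9,1,40, …], period ℓ=6 (even) → k=5
k=0  a_k=20  p_k/q_k = 20/1
k=1  a_k=1  p_k/q_k = 21/1
…
k=4  a_k=9  p_k/q_k = 4160/199
k=5  a_k=1  p_k/q_k = 4599/220
fundamental: x₁=4599, y₁=220  (since 21150801 − 437·48400 = 1)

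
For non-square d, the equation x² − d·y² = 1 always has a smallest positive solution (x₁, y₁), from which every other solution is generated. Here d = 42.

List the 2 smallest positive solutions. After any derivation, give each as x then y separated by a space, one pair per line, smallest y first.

13 2
337 52

[6; 2,12] for √42; ℓ=2 ⇒ convergent index 1
a_0=6:  p_0=6·1+0=6,  q_0=6·0+1=1
a_1=2:  p_1=2·6+1=13,  q_1=2·1+0=2
fundamental: x₁=13, y₁=2  (since 169 − 42·4 = 1)
(13+2√42)^2 = 337 + 52√42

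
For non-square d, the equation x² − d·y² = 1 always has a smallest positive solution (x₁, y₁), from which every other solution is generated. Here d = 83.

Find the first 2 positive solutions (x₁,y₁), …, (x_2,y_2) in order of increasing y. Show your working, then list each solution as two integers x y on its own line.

d=83: √d = [9; 9,18] (ℓ=2, even), read p_1/q_1
step 0: (9, 1)  from 9·(1,0) + (0,1)
step 1: (82, 9)  from 9·(9,1) + (1,0)
fundamental: x₁=82, y₁=9  (since 6724 − 83·81 = 1)
n=2: (82,9)∘(82,9) = (82·82+83·9·9, 82·9+9·82) = (13447,1476)

82 9
13447 1476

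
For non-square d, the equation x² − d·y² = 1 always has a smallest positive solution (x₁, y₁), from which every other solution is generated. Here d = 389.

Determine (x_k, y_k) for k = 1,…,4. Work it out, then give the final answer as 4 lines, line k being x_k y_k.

3287049 166660
21609382256801 1095639172680
142062196675667653449 7202839293837075980
933930803041091759821507201 47352171395934637886793360

√389 = [19; 1,2,1,1,1,1,2,1,38, …], period ℓ=9 (odd) → k=17
i=0: a=19 ⇒ p=19, q=1
i=1: a=1 ⇒ p=20, q=1
i=2: a=2 ⇒ p=59, q=3
i=3: a=1 ⇒ p=79, q=4
i=4: a=1 ⇒ p=138, q=7
i=5: a=1 ⇒ p=217, q=11
i=6: a=1 ⇒ p=355, q=18
i=7: a=2 ⇒ p=927, q=47
i=8: a=1 ⇒ p=1282, q=65
i=9: a=38 ⇒ p=49643, q=2517
i=10: a=1 ⇒ p=50925, q=2582
…
i=12: a=1 ⇒ p=202418, q=10263
…
i=14: a=1 ⇒ p=556329, q=28207
i=15: a=1 ⇒ p=910240, q=46151
i=16: a=2 ⇒ p=2376809, q=120509
i=17: a=1 ⇒ p=3287049, q=166660
fundamental: x₁=3287049, y₁=166660  (since 10804691128401 − 389·27775555600 = 1)
k=2:  x_2 = 3287049·3287049+389·166660·166660 = 21609382256801,  y_2 = 3287049·166660+166660·3287049 = 1095639172680
k=3:  x_3 = 3287049·21609382256801+389·166660·1095639172680 = 142062196675667653449,  y_3 = 3287049·1095639172680+166660·21609382256801 = 7202839293837075980
k=4:  x_4 = 3287049·142062196675667653449+389·166660·7202839293837075980 = 933930803041091759821507201,  y_4 = 3287049·7202839293837075980+166660·142062196675667653449 = 47352171395934637886793360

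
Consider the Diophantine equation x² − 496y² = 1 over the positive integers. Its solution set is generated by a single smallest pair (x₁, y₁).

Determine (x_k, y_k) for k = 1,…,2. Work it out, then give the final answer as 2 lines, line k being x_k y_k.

[22; 3,1,2,4,1,…,1,3,44] for √496; ℓ=16 ⇒ convergent index 15
k=0  a_k=22  p_k/q_k = 22/1
k=1  a_k=3  p_k/q_k = 67/3
k=2  a_k=1  p_k/q_k = 89/4
k=3  a_k=2  p_k/q_k = 245/11
k=4  a_k=4  p_k/q_k = 1069/48
k=5  a_k=1  p_k/q_k = 1314/59
k=6  a_k=1  p_k/q_k = 2383/107
k=7  a_k=2  p_k/q_k = 6080/273
k=8  a_k=2  p_k/q_k = 14543/653
k=9  a_k=2  p_k/q_k = 35166/1579
k=10  a_k=1  p_k/q_k = 49709/2232
k=11  a_k=1  p_k/q_k = 84875/3811
…
k=13  a_k=2  p_k/q_k = 863293/38763
k=14  a_k=1  p_k/q_k = 1252502/56239
k=15  a_k=3  p_k/q_k = 4620799/207480
(x₁, y₁) = (4620799, 207480);  4620799² − 496·207480² = 1 ✓
n=2: (4620799,207480)∘(4620799,207480) = (4620799·4620799+496·207480·207480, 4620799·207480+207480·4620799) = (42703566796801,1917446753040)

4620799 207480
42703566796801 1917446753040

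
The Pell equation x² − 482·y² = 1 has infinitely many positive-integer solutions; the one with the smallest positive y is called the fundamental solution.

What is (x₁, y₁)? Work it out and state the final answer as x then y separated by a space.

√482 = [21; 1,20,1,42, …], period ℓ=4 (even) → k=3
step 0: (21, 1)  from 21·(1,0) + (0,1)
…
step 2: (461, 21)  from 20·(22,1) + (21,1)
step 3: (483, 22)  from 1·(461,21) + (22,1)
→ (483, 22).  Check: 483²=233289, 482·22²=233288, difference 1.

483 22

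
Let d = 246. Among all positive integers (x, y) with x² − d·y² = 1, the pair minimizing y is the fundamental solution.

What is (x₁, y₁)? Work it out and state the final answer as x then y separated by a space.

88805 5662

√246 = [15; 1,2,5,1,14,1,5,2,1,30, …], period ℓ=10 (even) → k=9
step 0: (15, 1)  from 15·(1,0) + (0,1)
step 1: (16, 1)  from 1·(15,1) + (1,0)
step 2: (47, 3)  from 2·(16,1) + (15,1)
…
step 4: (298, 19)  from 1·(251,16) + (47,3)
…
step 8: (60777, 3875)  from 2·(28028,1787) + (4721,301)
step 9: (88805, 5662)  from 1·(60777,3875) + (28028,1787)
(x₁, y₁) = (88805, 5662);  88805² − 246·5662² = 1 ✓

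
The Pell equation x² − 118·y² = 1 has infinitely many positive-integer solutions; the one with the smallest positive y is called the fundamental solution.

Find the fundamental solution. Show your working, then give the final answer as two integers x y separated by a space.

306917 28254

d=118: √d = [10; 1,6,3,2,10,2,3,6,1,20] (ℓ=10, even), read p_9/q_9
k=0  a_k=10  p_k/q_k = 10/1
…
k=8  a_k=6  p_k/q_k = 264802/24377
k=9  a_k=1  p_k/q_k = 306917/28254
→ (306917, 28254).  Check: 306917²=94198044889, 118·28254²=94198044888, difference 1.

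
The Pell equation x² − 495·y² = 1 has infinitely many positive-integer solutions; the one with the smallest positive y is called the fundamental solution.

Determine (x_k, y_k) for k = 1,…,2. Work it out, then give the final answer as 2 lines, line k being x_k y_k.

√495 = [22; 4,44, …], period ℓ=2 (even) → k=1
k=0  a_k=22  p_k/q_k = 22/1
k=1  a_k=4  p_k/q_k = 89/4
→ (89, 4).  Check: 89²=7921, 495·4²=7920, difference 1.
(89+4√495)^2 = 15841 + 712√495

89 4
15841 712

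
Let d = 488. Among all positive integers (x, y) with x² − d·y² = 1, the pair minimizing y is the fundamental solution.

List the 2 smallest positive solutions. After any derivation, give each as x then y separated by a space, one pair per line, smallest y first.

√488 → a₀=22, period (11,44); ℓ=2 even so k=1
step 0: (22, 1)  from 22·(1,0) + (0,1)
step 1: (243, 11)  from 11·(22,1) + (1,0)
(x₁, y₁) = (243, 11);  243² − 488·11² = 1 ✓
(243+11√488)^2 = 118097 + 5346√488

243 11
118097 5346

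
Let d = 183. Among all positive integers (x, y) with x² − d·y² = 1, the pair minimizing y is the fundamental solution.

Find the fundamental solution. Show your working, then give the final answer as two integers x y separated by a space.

487 36

√183 → a₀=13, period (1,1,8,1,1,26); ℓ=6 even so k=5
step 0: (13, 1)  from 13·(1,0) + (0,1)
step 1: (14, 1)  from 1·(13,1) + (1,0)
step 2: (27, 2)  from 1·(14,1) + (13,1)
step 3: (230, 17)  from 8·(27,2) + (14,1)
step 4: (257, 19)  from 1·(230,17) + (27,2)
step 5: (487, 36)  from 1·(257,19) + (230,17)
(x₁, y₁) = (487, 36);  487² − 183·36² = 1 ✓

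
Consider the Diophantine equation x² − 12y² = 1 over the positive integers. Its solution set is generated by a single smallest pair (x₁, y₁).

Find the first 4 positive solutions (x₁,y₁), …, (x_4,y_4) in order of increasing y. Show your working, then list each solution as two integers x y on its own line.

7 2
97 28
1351 390
18817 5432

√12 = [3; 2,6, …], period ℓ=2 (even) → k=1
a_0=3:  p_0=3·1+0=3,  q_0=3·0+1=1
a_1=2:  p_1=2·3+1=7,  q_1=2·1+0=2
fundamental: x₁=7, y₁=2  (since 49 − 12·4 = 1)
(7+2√12)^2 = 97 + 28√12
(7+2√12)^3 = 1351 + 390√12
(7+2√12)^4 = 18817 + 5432√12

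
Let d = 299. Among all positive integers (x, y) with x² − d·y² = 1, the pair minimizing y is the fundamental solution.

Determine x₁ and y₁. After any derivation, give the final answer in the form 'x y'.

415 24

[17; 3,2,3,34] for √299; ℓ=4 ⇒ convergent index 3
step 0: (17, 1)  from 17·(1,0) + (0,1)
step 1: (52, 3)  from 3·(17,1) + (1,0)
step 2: (121, 7)  from 2·(52,3) + (17,1)
step 3: (415, 24)  from 3·(121,7) + (52,3)
→ (415, 24).  Check: 415²=172225, 299·24²=172224, difference 1.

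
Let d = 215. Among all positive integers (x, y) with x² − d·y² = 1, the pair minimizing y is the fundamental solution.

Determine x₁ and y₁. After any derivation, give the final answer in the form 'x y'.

44 3

d=215: √d = [14; 1,1,1,28] (ℓ=4, even), read p_3/q_3
a_0=14:  p_0=14·1+0=14,  q_0=14·0+1=1
a_1=1:  p_1=1·14+1=15,  q_1=1·1+0=1
a_2=1:  p_2=1·15+14=29,  q_2=1·1+1=2
a_3=1:  p_3=1·29+15=44,  q_3=1·2+1=3
(x₁, y₁) = (44, 3);  44² − 215·3² = 1 ✓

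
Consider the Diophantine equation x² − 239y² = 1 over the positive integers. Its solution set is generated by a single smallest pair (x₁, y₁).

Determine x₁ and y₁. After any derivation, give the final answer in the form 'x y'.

6195120 400729

[15; 2,5,1,2,4,15,4,2,1,5,2,30] for √239; ℓ=12 ⇒ convergent index 11
i=0: a=15 ⇒ p=15, q=1
…
i=2: a=5 ⇒ p=170, q=11
i=3: a=1 ⇒ p=201, q=13
i=4: a=2 ⇒ p=572, q=37
i=5: a=4 ⇒ p=2489, q=161
i=6: a=15 ⇒ p=37907, q=2452
i=7: a=4 ⇒ p=154117, q=9969
…
i=10: a=5 ⇒ p=2847431, q=184185
i=11: a=2 ⇒ p=6195120, q=400729
(x₁, y₁) = (6195120, 400729);  6195120² − 239·400729² = 1 ✓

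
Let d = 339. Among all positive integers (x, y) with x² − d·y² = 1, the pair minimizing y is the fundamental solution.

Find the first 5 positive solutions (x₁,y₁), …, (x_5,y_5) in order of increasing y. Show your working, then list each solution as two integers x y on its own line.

97970 5321
19196241799 1042596740
3761311617998090 204286405230279
736991398411349512801 40027878239778270520
144406094600958511920229850 7843062462097867920458521

d=339: √d = [18; 2,2,2,1,17,1,2,2,2,36] (ℓ=10, even), read p_9/q_9
k=0  a_k=18  p_k/q_k = 18/1
…
k=5  a_k=17  p_k/q_k = 5542/301
k=6  a_k=1  p_k/q_k = 5855/318
k=7  a_k=2  p_k/q_k = 17252/937
k=8  a_k=2  p_k/q_k = 40359/2192
k=9  a_k=2  p_k/q_k = 97970/5321
fundamental: x₁=97970, y₁=5321  (since 9598120900 − 339·28313041 = 1)
n=2: (97970,5321)∘(97970,5321) = (97970·97970+339·5321·5321, 97970·5321+5321·97970) = (19196241799,1042596740)
n=3: (19196241799,1042596740)∘(97970,5321) = (97970·19196241799+339·5321·1042596740, 97970·1042596740+5321·19196241799) = (3761311617998090,204286405230279)
n=4: (3761311617998090,204286405230279)∘(97970,5321) = (97970·3761311617998090+339·5321·204286405230279, 97970·204286405230279+5321·3761311617998090) = (736991398411349512801,40027878239778270520)
n=5: (736991398411349512801,40027878239778270520)∘(97970,5321) = (97970·736991398411349512801+339·5321·40027878239778270520, 97970·40027878239778270520+5321·736991398411349512801) = (144406094600958511920229850,7843062462097867920458521)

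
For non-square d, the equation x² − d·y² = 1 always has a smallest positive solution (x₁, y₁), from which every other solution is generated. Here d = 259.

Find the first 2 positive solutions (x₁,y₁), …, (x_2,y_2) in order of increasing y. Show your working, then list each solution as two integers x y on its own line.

√259 = [16; 10,1,2,3,4,3,2,1,10,32, …], period ℓ=10 (even) → k=9
i=0: a=16 ⇒ p=16, q=1
i=1: a=10 ⇒ p=161, q=10
…
i=3: a=2 ⇒ p=515, q=32
…
i=5: a=4 ⇒ p=7403, q=460
…
i=7: a=2 ⇒ p=55265, q=3434
i=8: a=1 ⇒ p=79196, q=4921
i=9: a=10 ⇒ p=847225, q=52644
(x₁, y₁) = (847225, 52644);  847225² − 259·52644² = 1 ✓
n=2: (847225,52644)∘(847225,52644) = (847225·847225+259·52644·52644, 847225·52644+52644·847225) = (1435580401249,89202625800)

847225 52644
1435580401249 89202625800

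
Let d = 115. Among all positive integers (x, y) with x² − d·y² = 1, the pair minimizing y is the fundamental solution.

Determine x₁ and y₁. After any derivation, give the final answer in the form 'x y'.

1126 105

[10; 1,2,1,1,1,1,1,2,1,20] for √115; ℓ=10 ⇒ convergent index 9
a_0=10:  p_0=10·1+0=10,  q_0=10·0+1=1
a_1=1:  p_1=1·10+1=11,  q_1=1·1+0=1
…
a_5=1:  p_5=1·75+43=118,  q_5=1·7+4=11
a_6=1:  p_6=1·118+75=193,  q_6=1·11+7=18
a_7=1:  p_7=1·193+118=311,  q_7=1·18+11=29
a_8=2:  p_8=2·311+193=815,  q_8=2·29+18=76
a_9=1:  p_9=1·815+311=1126,  q_9=1·76+29=105
fundamental: x₁=1126, y₁=105  (since 1267876 − 115·11025 = 1)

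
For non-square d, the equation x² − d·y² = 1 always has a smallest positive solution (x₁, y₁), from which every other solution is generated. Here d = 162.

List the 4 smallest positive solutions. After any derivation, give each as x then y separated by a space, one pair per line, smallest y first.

19601 1540
768398401 60371080
30122754096401 2366667076620
1180872205318713601 92778082677286160

[12; 1,2,1,2,12,2,1,2,1,24] for √162; ℓ=10 ⇒ convergent index 9
a_0=12:  p_0=12·1+0=12,  q_0=12·0+1=1
…
a_8=2:  p_8=2·5333+3602=14268,  q_8=2·419+283=1121
a_9=1:  p_9=1·14268+5333=19601,  q_9=1·1121+419=1540
→ (19601, 1540).  Check: 19601²=384199201, 162·1540²=384199200, difference 1.
k=2:  x_2 = 19601·19601+162·1540·1540 = 768398401,  y_2 = 19601·1540+1540·19601 = 60371080
k=3:  x_3 = 19601·768398401+162·1540·60371080 = 30122754096401,  y_3 = 19601·60371080+1540·768398401 = 2366667076620
k=4:  x_4 = 19601·30122754096401+162·1540·2366667076620 = 1180872205318713601,  y_4 = 19601·2366667076620+1540·30122754096401 = 92778082677286160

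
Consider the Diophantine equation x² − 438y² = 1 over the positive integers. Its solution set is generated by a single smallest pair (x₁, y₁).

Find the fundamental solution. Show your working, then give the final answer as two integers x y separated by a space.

[20; 1,12,1,40] for √438; ℓ=4 ⇒ convergent index 3
k=0  a_k=20  p_k/q_k = 20/1
k=1  a_k=1  p_k/q_k = 21/1
k=2  a_k=12  p_k/q_k = 272/13
k=3  a_k=1  p_k/q_k = 293/14
→ (293, 14).  Check: 293²=85849, 438·14²=85848, difference 1.

293 14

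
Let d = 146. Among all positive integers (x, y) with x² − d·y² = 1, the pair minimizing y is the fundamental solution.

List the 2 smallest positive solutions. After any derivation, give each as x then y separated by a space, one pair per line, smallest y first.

145 12
42049 3480

[12; 12,24] for √146; ℓ=2 ⇒ convergent index 1
a_0=12:  p_0=12·1+0=12,  q_0=12·0+1=1
a_1=12:  p_1=12·12+1=145,  q_1=12·1+0=12
→ (145, 12).  Check: 145²=21025, 146·12²=21024, difference 1.
k=2:  x_2 = 145·145+146·12·12 = 42049,  y_2 = 145·12+12·145 = 3480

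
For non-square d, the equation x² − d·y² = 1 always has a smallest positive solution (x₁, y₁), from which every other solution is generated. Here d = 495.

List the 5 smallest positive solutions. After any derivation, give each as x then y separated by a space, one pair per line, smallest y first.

89 4
15841 712
2819609 126732
501874561 22557584
89330852249 4015123220

[22; 4,44] for √495; ℓ=2 ⇒ convergent index 1
a_0=22:  p_0=22·1+0=22,  q_0=22·0+1=1
a_1=4:  p_1=4·22+1=89,  q_1=4·1+0=4
(x₁, y₁) = (89, 4);  89² − 495·4² = 1 ✓
n=2: (89,4)∘(89,4) = (89·89+495·4·4, 89·4+4·89) = (15841,712)
n=3: (15841,712)∘(89,4) = (89·15841+495·4·712, 89·712+4·15841) = (2819609,126732)
n=4: (2819609,126732)∘(89,4) = (89·2819609+495·4·126732, 89·126732+4·2819609) = (501874561,22557584)
n=5: (501874561,22557584)∘(89,4) = (89·501874561+495·4·22557584, 89·22557584+4·501874561) = (89330852249,4015123220)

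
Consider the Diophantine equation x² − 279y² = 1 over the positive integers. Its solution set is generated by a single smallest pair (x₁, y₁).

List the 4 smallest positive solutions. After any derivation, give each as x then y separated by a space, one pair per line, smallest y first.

1520 91
4620799 276640
14047227440 840985509
42703566796801 2556595670720

√279 → a₀=16, period (1,2,2,1,2,2,1,32); ℓ=8 even so k=7
step 0: (16, 1)  from 16·(1,0) + (0,1)
step 1: (17, 1)  from 1·(16,1) + (1,0)
…
step 3: (117, 7)  from 2·(50,3) + (17,1)
step 4: (167, 10)  from 1·(117,7) + (50,3)
step 5: (451, 27)  from 2·(167,10) + (117,7)
step 6: (1069, 64)  from 2·(451,27) + (167,10)
step 7: (1520, 91)  from 1·(1069,64) + (451,27)
(x₁, y₁) = (1520, 91);  1520² − 279·91² = 1 ✓
n=2: (1520,91)∘(1520,91) = (1520·1520+279·91·91, 1520·91+91·1520) = (4620799,276640)
n=3: (4620799,276640)∘(1520,91) = (1520·4620799+279·91·276640, 1520·276640+91·4620799) = (14047227440,840985509)
n=4: (14047227440,840985509)∘(1520,91) = (1520·14047227440+279·91·840985509, 1520·840985509+91·14047227440) = (42703566796801,2556595670720)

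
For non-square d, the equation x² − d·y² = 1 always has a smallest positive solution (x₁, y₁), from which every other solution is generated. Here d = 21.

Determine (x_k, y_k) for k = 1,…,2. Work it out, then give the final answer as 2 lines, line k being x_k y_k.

55 12
6049 1320

d=21: √d = [4; 1,1,2,1,1,8] (ℓ=6, even), read p_5/q_5
k=0  a_k=4  p_k/q_k = 4/1
…
k=2  a_k=1  p_k/q_k = 9/2
k=3  a_k=2  p_k/q_k = 23/5
k=4  a_k=1  p_k/q_k = 32/7
k=5  a_k=1  p_k/q_k = 55/12
(x₁, y₁) = (55, 12);  55² − 21·12² = 1 ✓
(x_2, y_2) = (55·55 + 21·12·12, 55·12 + 12·55) = (6049, 1320)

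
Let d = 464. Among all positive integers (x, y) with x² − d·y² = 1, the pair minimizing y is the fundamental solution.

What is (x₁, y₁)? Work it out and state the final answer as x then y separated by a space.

9801 455

d=464: √d = [21; 1,1,5,1,1,1,5,1,1,42] (ℓ=10, even), read p_9/q_9
a_0=21:  p_0=21·1+0=21,  q_0=21·0+1=1
a_1=1:  p_1=1·21+1=22,  q_1=1·1+0=1
a_2=1:  p_2=1·22+21=43,  q_2=1·1+1=2
…
a_4=1:  p_4=1·237+43=280,  q_4=1·11+2=13
…
a_6=1:  p_6=1·517+280=797,  q_6=1·24+13=37
…
a_8=1:  p_8=1·4502+797=5299,  q_8=1·209+37=246
a_9=1:  p_9=1·5299+4502=9801,  q_9=1·246+209=455
fundamental: x₁=9801, y₁=455  (since 96059601 − 464·207025 = 1)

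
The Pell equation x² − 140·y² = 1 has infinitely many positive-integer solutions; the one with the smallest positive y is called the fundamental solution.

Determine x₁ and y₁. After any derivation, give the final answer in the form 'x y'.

√140 = [11; 1,4,1,22, …], period ℓ=4 (even) → k=3
a_0=11:  p_0=11·1+0=11,  q_0=11·0+1=1
…
a_2=4:  p_2=4·12+11=59,  q_2=4·1+1=5
a_3=1:  p_3=1·59+12=71,  q_3=1·5+1=6
→ (71, 6).  Check: 71²=5041, 140·6²=5040, difference 1.

71 6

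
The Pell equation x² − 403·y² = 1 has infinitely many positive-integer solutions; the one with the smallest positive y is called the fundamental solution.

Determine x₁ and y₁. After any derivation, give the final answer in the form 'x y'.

669878 33369

√403 = [20; 13,2,1,3,1,3,1,2,13,40, …], period ℓ=10 (even) → k=9
i=0: a=20 ⇒ p=20, q=1
…
i=8: a=2 ⇒ p=50147, q=2498
i=9: a=13 ⇒ p=669878, q=33369
→ (669878, 33369).  Check: 669878²=448736534884, 403·33369²=448736534883, difference 1.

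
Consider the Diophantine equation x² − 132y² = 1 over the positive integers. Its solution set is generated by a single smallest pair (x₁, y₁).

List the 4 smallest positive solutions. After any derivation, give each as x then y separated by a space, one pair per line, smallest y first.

√132 → a₀=11, period (2,22); ℓ=2 even so k=1
step 0: (11, 1)  from 11·(1,0) + (0,1)
step 1: (23, 2)  from 2·(11,1) + (1,0)
fundamental: x₁=23, y₁=2  (since 529 − 132·4 = 1)
(23+2√132)^2 = 1057 + 92√132
(23+2√132)^3 = 48599 + 4230√132
(23+2√132)^4 = 2234497 + 194488√132

23 2
1057 92
48599 4230
2234497 194488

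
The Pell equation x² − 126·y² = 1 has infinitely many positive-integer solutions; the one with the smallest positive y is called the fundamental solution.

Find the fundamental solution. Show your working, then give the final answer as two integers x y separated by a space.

d=126: √d = [11; 4,2,4,22] (ℓ=4, even), read p_3/q_3
k=0  a_k=11  p_k/q_k = 11/1
k=1  a_k=4  p_k/q_k = 45/4
k=2  a_k=2  p_k/q_k = 101/9
k=3  a_k=4  p_k/q_k = 449/40
(x₁, y₁) = (449, 40);  449² − 126·40² = 1 ✓

449 40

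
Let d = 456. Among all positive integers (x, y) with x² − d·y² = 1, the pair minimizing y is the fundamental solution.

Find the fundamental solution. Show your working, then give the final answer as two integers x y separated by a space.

1025 48

√456 → a₀=21, period (2,1,4,1,2,42); ℓ=6 even so k=5
i=0: a=21 ⇒ p=21, q=1
…
i=2: a=1 ⇒ p=64, q=3
i=3: a=4 ⇒ p=299, q=14
i=4: a=1 ⇒ p=363, q=17
i=5: a=2 ⇒ p=1025, q=48
fundamental: x₁=1025, y₁=48  (since 1050625 − 456·2304 = 1)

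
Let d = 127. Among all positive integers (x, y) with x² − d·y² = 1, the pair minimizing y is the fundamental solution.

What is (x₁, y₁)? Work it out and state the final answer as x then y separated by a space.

4730624 419775

√127 → a₀=11, period (3,1,2,2,7,11,7,2,2,1,3,22); ℓ=12 even so k=11
a_0=11:  p_0=11·1+0=11,  q_0=11·0+1=1
…
a_2=1:  p_2=1·34+11=45,  q_2=1·3+1=4
a_3=2:  p_3=2·45+34=124,  q_3=2·4+3=11
a_4=2:  p_4=2·124+45=293,  q_4=2·11+4=26
…
a_6=11:  p_6=11·2175+293=24218,  q_6=11·193+26=2149
a_7=7:  p_7=7·24218+2175=171701,  q_7=7·2149+193=15236
a_8=2:  p_8=2·171701+24218=367620,  q_8=2·15236+2149=32621
a_9=2:  p_9=2·367620+171701=906941,  q_9=2·32621+15236=80478
a_10=1:  p_10=1·906941+367620=1274561,  q_10=1·80478+32621=113099
a_11=3:  p_11=3·1274561+906941=4730624,  q_11=3·113099+80478=419775
→ (4730624, 419775).  Check: 4730624²=22378803429376, 127·419775²=22378803429375, difference 1.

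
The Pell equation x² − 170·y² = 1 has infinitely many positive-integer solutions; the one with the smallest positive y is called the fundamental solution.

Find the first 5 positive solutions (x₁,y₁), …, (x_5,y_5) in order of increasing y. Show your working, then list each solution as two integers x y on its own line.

339 26
229841 17628
155831859 11951758
105653770561 8103274296
71633100608499 5494008020930

√170 → a₀=13, period (26); ℓ=1 odd so k=1
i=0: a=13 ⇒ p=13, q=1
i=1: a=26 ⇒ p=339, q=26
fundamental: x₁=339, y₁=26  (since 114921 − 170·676 = 1)
k=2:  x_2 = 339·339+170·26·26 = 229841,  y_2 = 339·26+26·339 = 17628
k=3:  x_3 = 339·229841+170·26·17628 = 155831859,  y_3 = 339·17628+26·229841 = 11951758
k=4:  x_4 = 339·155831859+170·26·11951758 = 105653770561,  y_4 = 339·11951758+26·155831859 = 8103274296
k=5:  x_5 = 339·105653770561+170·26·8103274296 = 71633100608499,  y_5 = 339·8103274296+26·105653770561 = 5494008020930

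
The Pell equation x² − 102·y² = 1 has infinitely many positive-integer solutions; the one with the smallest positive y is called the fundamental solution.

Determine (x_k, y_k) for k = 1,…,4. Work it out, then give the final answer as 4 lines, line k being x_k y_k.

√102 → a₀=10, period (10,20); ℓ=2 even so k=1
a_0=10:  p_0=10·1+0=10,  q_0=10·0+1=1
a_1=10:  p_1=10·10+1=101,  q_1=10·1+0=10
fundamental: x₁=101, y₁=10  (since 10201 − 102·100 = 1)
(101+10√102)^2 = 20401 + 2020√102
(101+10√102)^3 = 4120901 + 408030√102
(101+10√102)^4 = 832401601 + 82420040√102

101 10
20401 2020
4120901 408030
832401601 82420040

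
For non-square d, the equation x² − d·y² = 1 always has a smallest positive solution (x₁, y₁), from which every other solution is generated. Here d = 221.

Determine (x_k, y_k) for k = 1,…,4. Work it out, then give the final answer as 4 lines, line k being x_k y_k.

1665 112
5544449 372960
18463013505 1241956688
61481829427201 4135715398080

[14; 1,6,2,6,1,28] for √221; ℓ=6 ⇒ convergent index 5
a_0=14:  p_0=14·1+0=14,  q_0=14·0+1=1
a_1=1:  p_1=1·14+1=15,  q_1=1·1+0=1
…
a_3=2:  p_3=2·104+15=223,  q_3=2·7+1=15
a_4=6:  p_4=6·223+104=1442,  q_4=6·15+7=97
a_5=1:  p_5=1·1442+223=1665,  q_5=1·97+15=112
fundamental: x₁=1665, y₁=112  (since 2772225 − 221·12544 = 1)
(x_2, y_2) = (1665·1665 + 221·112·112, 1665·112 + 112·1665) = (5544449, 372960)
(x_3, y_3) = (1665·5544449 + 221·112·372960, 1665·372960 + 112·5544449) = (18463013505, 1241956688)
(x_4, y_4) = (1665·18463013505 + 221·112·1241956688, 1665·1241956688 + 112·18463013505) = (61481829427201, 4135715398080)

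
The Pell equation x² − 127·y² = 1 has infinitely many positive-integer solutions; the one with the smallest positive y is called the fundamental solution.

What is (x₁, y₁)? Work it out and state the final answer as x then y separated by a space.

√127 → a₀=11, period (3,1,2,2,7,11,7,2,2,1,3,22); ℓ=12 even so k=11
i=0: a=11 ⇒ p=11, q=1
…
i=4: a=2 ⇒ p=293, q=26
…
i=7: a=7 ⇒ p=171701, q=15236
…
i=10: a=1 ⇒ p=1274561, q=113099
i=11: a=3 ⇒ p=4730624, q=419775
fundamental: x₁=4730624, y₁=419775  (since 22378803429376 − 127·176211050625 = 1)

4730624 419775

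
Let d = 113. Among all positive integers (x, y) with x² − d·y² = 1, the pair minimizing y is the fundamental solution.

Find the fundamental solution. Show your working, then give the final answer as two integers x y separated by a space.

√113 → a₀=10, period (1,1,1,2,2,1,1,1,20); ℓ=9 odd so k=17
a_0=10:  p_0=10·1+0=10,  q_0=10·0+1=1
…
a_11=1:  p_11=1·16785+16009=32794,  q_11=1·1579+1506=3085
…
a_16=1:  p_16=1·445435+313483=758918,  q_16=1·41903+29490=71393
a_17=1:  p_17=1·758918+445435=1204353,  q_17=1·71393+41903=113296
(x₁, y₁) = (1204353, 113296);  1204353² − 113·113296² = 1 ✓

1204353 113296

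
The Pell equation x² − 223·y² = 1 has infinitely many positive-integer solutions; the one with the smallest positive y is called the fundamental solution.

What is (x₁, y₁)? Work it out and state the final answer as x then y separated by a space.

[14; 1,13,1,28] for √223; ℓ=4 ⇒ convergent index 3
a_0=14:  p_0=14·1+0=14,  q_0=14·0+1=1
a_1=1:  p_1=1·14+1=15,  q_1=1·1+0=1
a_2=13:  p_2=13·15+14=209,  q_2=13·1+1=14
a_3=1:  p_3=1·209+15=224,  q_3=1·14+1=15
→ (224, 15).  Check: 224²=50176, 223·15²=50175, difference 1.

224 15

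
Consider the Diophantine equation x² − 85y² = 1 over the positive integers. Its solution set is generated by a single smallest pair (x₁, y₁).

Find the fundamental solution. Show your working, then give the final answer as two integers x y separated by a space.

285769 30996

√85 = [9; 4,1,1,4,18, …], period ℓ=5 (odd) → k=9
step 0: (9, 1)  from 9·(1,0) + (0,1)
…
step 4: (378, 41)  from 4·(83,9) + (46,5)
step 5: (6887, 747)  from 18·(378,41) + (83,9)
…
step 7: (34813, 3776)  from 1·(27926,3029) + (6887,747)
step 8: (62739, 6805)  from 1·(34813,3776) + (27926,3029)
step 9: (285769, 30996)  from 4·(62739,6805) + (34813,3776)
→ (285769, 30996).  Check: 285769²=81663921361, 85·30996²=81663921360, difference 1.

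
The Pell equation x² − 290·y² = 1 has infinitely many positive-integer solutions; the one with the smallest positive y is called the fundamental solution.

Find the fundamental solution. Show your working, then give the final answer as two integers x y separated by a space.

579 34

[17; 34] for √290; ℓ=1 ⇒ convergent index 1
k=0  a_k=17  p_k/q_k = 17/1
k=1  a_k=34  p_k/q_k = 579/34
→ (579, 34).  Check: 579²=335241, 290·34²=335240, difference 1.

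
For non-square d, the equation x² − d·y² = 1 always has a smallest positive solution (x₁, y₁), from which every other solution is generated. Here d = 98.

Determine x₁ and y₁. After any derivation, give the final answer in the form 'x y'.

99 10

√98 → a₀=9, period (1,8,1,18); ℓ=4 even so k=3
a_0=9:  p_0=9·1+0=9,  q_0=9·0+1=1
a_1=1:  p_1=1·9+1=10,  q_1=1·1+0=1
a_2=8:  p_2=8·10+9=89,  q_2=8·1+1=9
a_3=1:  p_3=1·89+10=99,  q_3=1·9+1=10
fundamental: x₁=99, y₁=10  (since 9801 − 98·100 = 1)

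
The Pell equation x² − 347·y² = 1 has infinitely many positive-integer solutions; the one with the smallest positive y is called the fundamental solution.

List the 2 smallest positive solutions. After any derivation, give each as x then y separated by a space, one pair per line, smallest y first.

√347 = [18; 1,1,1,2,4,…,1,1,36, …], period ℓ=14 (even) → k=13
i=0: a=18 ⇒ p=18, q=1
…
i=4: a=2 ⇒ p=149, q=8
…
i=8: a=1 ⇒ p=15070, q=809
…
i=12: a=1 ⇒ p=402885, q=21628
i=13: a=1 ⇒ p=641602, q=34443
→ (641602, 34443).  Check: 641602²=411653126404, 347·34443²=411653126403, difference 1.
k=2:  x_2 = 641602·641602+347·34443·34443 = 823306252807,  y_2 = 641602·34443+34443·641602 = 44197395372

641602 34443
823306252807 44197395372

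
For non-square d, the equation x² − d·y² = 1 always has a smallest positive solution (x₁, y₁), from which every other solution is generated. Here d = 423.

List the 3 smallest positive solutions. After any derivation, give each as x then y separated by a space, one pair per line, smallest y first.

d=423: √d = [20; 1,1,3,4,3,1,1,40] (ℓ=8, even), read p_7/q_7
i=0: a=20 ⇒ p=20, q=1
i=1: a=1 ⇒ p=21, q=1
…
i=3: a=3 ⇒ p=144, q=7
…
i=5: a=3 ⇒ p=1995, q=97
i=6: a=1 ⇒ p=2612, q=127
i=7: a=1 ⇒ p=4607, q=224
fundamental: x₁=4607, y₁=224  (since 21224449 − 423·50176 = 1)
(4607+224√423)^2 = 42448897 + 2063936√423
(4607+224√423)^3 = 391124132351 + 19017106080√423

4607 224
42448897 2063936
391124132351 19017106080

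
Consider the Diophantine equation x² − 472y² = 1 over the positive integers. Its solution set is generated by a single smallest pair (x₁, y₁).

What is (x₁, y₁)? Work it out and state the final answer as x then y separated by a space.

√472 → a₀=21, period (1,2,1,1,1,…,2,1,42); ℓ=14 even so k=13
a_0=21:  p_0=21·1+0=21,  q_0=21·0+1=1
…
a_3=1:  p_3=1·65+22=87,  q_3=1·3+1=4
a_4=1:  p_4=1·87+65=152,  q_4=1·4+3=7
a_5=1:  p_5=1·152+87=239,  q_5=1·7+4=11
a_6=4:  p_6=4·239+152=1108,  q_6=4·11+7=51
a_7=5:  p_7=5·1108+239=5779,  q_7=5·51+11=266
a_8=4:  p_8=4·5779+1108=24224,  q_8=4·266+51=1115
…
a_10=1:  p_10=1·30003+24224=54227,  q_10=1·1381+1115=2496
a_11=1:  p_11=1·54227+30003=84230,  q_11=1·2496+1381=3877
a_12=2:  p_12=2·84230+54227=222687,  q_12=2·3877+2496=10250
a_13=1:  p_13=1·222687+84230=306917,  q_13=1·10250+3877=14127
→ (306917, 14127).  Check: 306917²=94198044889, 472·14127²=94198044888, difference 1.

306917 14127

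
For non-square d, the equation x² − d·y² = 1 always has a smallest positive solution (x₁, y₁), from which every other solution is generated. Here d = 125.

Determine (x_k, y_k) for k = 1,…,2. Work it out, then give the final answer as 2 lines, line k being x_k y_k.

930249 83204
1730726404001 154800875592

d=125: √d = [11; 5,1,1,5,22] (ℓ=5, odd), read p_9/q_9
a_0=11:  p_0=11·1+0=11,  q_0=11·0+1=1
a_1=5:  p_1=5·11+1=56,  q_1=5·1+0=5
…
a_3=1:  p_3=1·67+56=123,  q_3=1·6+5=11
a_4=5:  p_4=5·123+67=682,  q_4=5·11+6=61
a_5=22:  p_5=22·682+123=15127,  q_5=22·61+11=1353
a_6=5:  p_6=5·15127+682=76317,  q_6=5·1353+61=6826
…
a_8=1:  p_8=1·91444+76317=167761,  q_8=1·8179+6826=15005
a_9=5:  p_9=5·167761+91444=930249,  q_9=5·15005+8179=83204
→ (930249, 83204).  Check: 930249²=865363202001, 125·83204²=865363202000, difference 1.
k=2:  x_2 = 930249·930249+125·83204·83204 = 1730726404001,  y_2 = 930249·83204+83204·930249 = 154800875592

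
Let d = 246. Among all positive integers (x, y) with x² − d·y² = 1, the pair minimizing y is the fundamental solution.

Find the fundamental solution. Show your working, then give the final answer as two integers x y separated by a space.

√246 = [15; 1,2,5,1,14,1,5,2,1,30, …], period ℓ=10 (even) → k=9
a_0=15:  p_0=15·1+0=15,  q_0=15·0+1=1
…
a_5=14:  p_5=14·298+251=4423,  q_5=14·19+16=282
…
a_8=2:  p_8=2·28028+4721=60777,  q_8=2·1787+301=3875
a_9=1:  p_9=1·60777+28028=88805,  q_9=1·3875+1787=5662
fundamental: x₁=88805, y₁=5662  (since 7886328025 − 246·32058244 = 1)

88805 5662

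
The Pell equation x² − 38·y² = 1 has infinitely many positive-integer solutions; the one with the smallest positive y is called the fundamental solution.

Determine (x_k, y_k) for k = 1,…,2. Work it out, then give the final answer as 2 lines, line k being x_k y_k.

d=38: √d = [6; 6,12] (ℓ=2, even), read p_1/q_1
step 0: (6, 1)  from 6·(1,0) + (0,1)
step 1: (37, 6)  from 6·(6,1) + (1,0)
fundamental: x₁=37, y₁=6  (since 1369 − 38·36 = 1)
(37+6√38)^2 = 2737 + 444√38

37 6
2737 444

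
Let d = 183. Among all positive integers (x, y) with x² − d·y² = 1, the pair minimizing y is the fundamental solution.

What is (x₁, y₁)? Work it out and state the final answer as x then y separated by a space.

d=183: √d = [13; 1,1,8,1,1,26] (ℓ=6, even), read p_5/q_5
i=0: a=13 ⇒ p=13, q=1
i=1: a=1 ⇒ p=14, q=1
…
i=4: a=1 ⇒ p=257, q=19
i=5: a=1 ⇒ p=487, q=36
(x₁, y₁) = (487, 36);  487² − 183·36² = 1 ✓

487 36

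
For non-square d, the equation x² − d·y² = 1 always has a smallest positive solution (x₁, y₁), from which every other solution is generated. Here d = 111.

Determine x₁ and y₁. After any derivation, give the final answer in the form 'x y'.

√111 = [10; 1,1,6,1,1,20, …], period ℓ=6 (even) → k=5
i=0: a=10 ⇒ p=10, q=1
i=1: a=1 ⇒ p=11, q=1
i=2: a=1 ⇒ p=21, q=2
i=3: a=6 ⇒ p=137, q=13
i=4: a=1 ⇒ p=158, q=15
i=5: a=1 ⇒ p=295, q=28
fundamental: x₁=295, y₁=28  (since 87025 − 111·784 = 1)

295 28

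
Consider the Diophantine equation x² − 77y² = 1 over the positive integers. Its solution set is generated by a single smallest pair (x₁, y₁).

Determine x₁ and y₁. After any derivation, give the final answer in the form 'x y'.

351 40

√77 → a₀=8, period (1,3,2,3,1,16); ℓ=6 even so k=5
i=0: a=8 ⇒ p=8, q=1
i=1: a=1 ⇒ p=9, q=1
i=2: a=3 ⇒ p=35, q=4
i=3: a=2 ⇒ p=79, q=9
i=4: a=3 ⇒ p=272, q=31
i=5: a=1 ⇒ p=351, q=40
(x₁, y₁) = (351, 40);  351² − 77·40² = 1 ✓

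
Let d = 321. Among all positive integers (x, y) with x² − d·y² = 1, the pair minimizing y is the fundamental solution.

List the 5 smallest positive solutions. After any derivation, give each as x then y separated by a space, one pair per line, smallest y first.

√321 → a₀=17, period (1,10,1,34); ℓ=4 even so k=3
step 0: (17, 1)  from 17·(1,0) + (0,1)
step 1: (18, 1)  from 1·(17,1) + (1,0)
step 2: (197, 11)  from 10·(18,1) + (17,1)
step 3: (215, 12)  from 1·(197,11) + (18,1)
(x₁, y₁) = (215, 12);  215² − 321·12² = 1 ✓
(215+12√321)^2 = 92449 + 5160√321
(215+12√321)^3 = 39752855 + 2218788√321
(215+12√321)^4 = 17093635201 + 954073680√321
(215+12√321)^5 = 7350223383575 + 410249463612√321

215 12
92449 5160
39752855 2218788
17093635201 954073680
7350223383575 410249463612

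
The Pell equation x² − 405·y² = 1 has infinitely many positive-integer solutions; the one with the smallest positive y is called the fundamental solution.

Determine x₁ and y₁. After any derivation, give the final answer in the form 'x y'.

[20; 8,40] for √405; ℓ=2 ⇒ convergent index 1
a_0=20:  p_0=20·1+0=20,  q_0=20·0+1=1
a_1=8:  p_1=8·20+1=161,  q_1=8·1+0=8
fundamental: x₁=161, y₁=8  (since 25921 − 405·64 = 1)

161 8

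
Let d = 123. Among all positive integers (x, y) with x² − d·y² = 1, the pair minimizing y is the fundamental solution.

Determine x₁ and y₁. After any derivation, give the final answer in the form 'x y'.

122 11

[11; 11,22] for √123; ℓ=2 ⇒ convergent index 1
i=0: a=11 ⇒ p=11, q=1
i=1: a=11 ⇒ p=122, q=11
fundamental: x₁=122, y₁=11  (since 14884 − 123·121 = 1)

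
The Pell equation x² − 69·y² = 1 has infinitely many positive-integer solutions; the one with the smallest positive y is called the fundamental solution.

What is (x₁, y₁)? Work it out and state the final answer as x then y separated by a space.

d=69: √d = [8; 3,3,1,4,1,3,3,16] (ℓ=8, even), read p_7/q_7
a_0=8:  p_0=8·1+0=8,  q_0=8·0+1=1
a_1=3:  p_1=3·8+1=25,  q_1=3·1+0=3
…
a_3=1:  p_3=1·83+25=108,  q_3=1·10+3=13
…
a_6=3:  p_6=3·623+515=2384,  q_6=3·75+62=287
a_7=3:  p_7=3·2384+623=7775,  q_7=3·287+75=936
fundamental: x₁=7775, y₁=936  (since 60450625 − 69·876096 = 1)

7775 936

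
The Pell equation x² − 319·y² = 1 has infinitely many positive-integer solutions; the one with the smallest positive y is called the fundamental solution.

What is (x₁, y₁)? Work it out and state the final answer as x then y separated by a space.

√319 = [17; 1,6,5,1,4,…,6,1,34, …], period ℓ=14 (even) → k=13
i=0: a=17 ⇒ p=17, q=1
…
i=2: a=6 ⇒ p=125, q=7
i=3: a=5 ⇒ p=643, q=36
i=4: a=1 ⇒ p=768, q=43
i=5: a=4 ⇒ p=3715, q=208
i=6: a=3 ⇒ p=11913, q=667
i=7: a=1 ⇒ p=15628, q=875
i=8: a=3 ⇒ p=58797, q=3292
…
i=11: a=5 ⇒ p=1798881, q=100718
i=12: a=6 ⇒ p=11102899, q=621643
i=13: a=1 ⇒ p=12901780, q=722361
→ (12901780, 722361).  Check: 12901780²=166455927168400, 319·722361²=166455927168399, difference 1.

12901780 722361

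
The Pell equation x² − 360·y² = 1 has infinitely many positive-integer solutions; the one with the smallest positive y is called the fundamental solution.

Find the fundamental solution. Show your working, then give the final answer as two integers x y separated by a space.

19 1

[18; 1,36] for √360; ℓ=2 ⇒ convergent index 1
i=0: a=18 ⇒ p=18, q=1
i=1: a=1 ⇒ p=19, q=1
→ (19, 1).  Check: 19²=361, 360·1²=360, difference 1.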